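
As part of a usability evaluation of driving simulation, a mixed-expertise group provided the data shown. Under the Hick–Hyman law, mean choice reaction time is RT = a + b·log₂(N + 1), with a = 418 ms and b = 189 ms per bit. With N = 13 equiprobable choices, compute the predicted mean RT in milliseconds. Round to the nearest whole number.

1138

log₂(13 + 1) = log₂(14) = 3.8074.
RT = 418 + 189 × 3.8074 = 418 + 719.5986 = 1137.5986 ms.
≈ 1138 ms.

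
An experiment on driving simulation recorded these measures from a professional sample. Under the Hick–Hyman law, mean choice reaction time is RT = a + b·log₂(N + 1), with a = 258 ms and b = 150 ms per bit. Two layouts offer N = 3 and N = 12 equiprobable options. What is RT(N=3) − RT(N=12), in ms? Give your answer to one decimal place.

-255.1

RT(3) = 258 + 150·log₂(4) = 258 + 150·2.0000 = 558.0000 ms.
RT(12) = 258 + 150·log₂(13) = 258 + 150·3.7004 = 813.0600 ms.
Difference = 558.0000 − 813.0600 = -255.0600 ≈ -255.1 ms.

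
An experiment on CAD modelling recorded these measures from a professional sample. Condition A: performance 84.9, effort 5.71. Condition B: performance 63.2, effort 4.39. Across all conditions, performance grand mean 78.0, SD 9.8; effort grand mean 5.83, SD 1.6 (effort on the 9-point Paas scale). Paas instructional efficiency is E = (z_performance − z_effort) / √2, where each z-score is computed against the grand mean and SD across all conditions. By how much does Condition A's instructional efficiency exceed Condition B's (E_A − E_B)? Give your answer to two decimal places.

0.98

Condition A: z_P = (84.9 − 78.0)/9.8 = 0.7041; z_E = (5.71 − 5.83)/1.6 = -0.0750; E_A = (0.7041 − (-0.0750))/√2 = 0.5509.
Condition B: z_P = (63.2 − 78.0)/9.8 = -1.5102; z_E = (4.39 − 5.83)/1.6 = -0.9000; E_B = (-1.5102 − (-0.9000))/√2 = -0.4315.
E_A − E_B = 0.5509 − (-0.4315) = 0.9824 ≈ 0.98.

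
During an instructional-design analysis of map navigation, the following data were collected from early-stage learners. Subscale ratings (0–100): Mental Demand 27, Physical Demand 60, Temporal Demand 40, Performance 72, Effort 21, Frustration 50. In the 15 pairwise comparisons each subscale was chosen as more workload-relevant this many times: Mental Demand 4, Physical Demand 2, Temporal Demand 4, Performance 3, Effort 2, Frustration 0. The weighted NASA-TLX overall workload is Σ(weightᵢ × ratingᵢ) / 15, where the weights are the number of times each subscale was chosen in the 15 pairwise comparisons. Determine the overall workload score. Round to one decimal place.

43.1

The tallies are the weights (they sum to 15).
Weighted sum = 4·27 + 2·60 + 4·40 + 3·72 + 2·21 + 0·50
            = 108 + 120 + 160 + 216 + 42 + 0 = 646.
Overall workload = 646 / 15 = 43.0667 ≈ 43.1.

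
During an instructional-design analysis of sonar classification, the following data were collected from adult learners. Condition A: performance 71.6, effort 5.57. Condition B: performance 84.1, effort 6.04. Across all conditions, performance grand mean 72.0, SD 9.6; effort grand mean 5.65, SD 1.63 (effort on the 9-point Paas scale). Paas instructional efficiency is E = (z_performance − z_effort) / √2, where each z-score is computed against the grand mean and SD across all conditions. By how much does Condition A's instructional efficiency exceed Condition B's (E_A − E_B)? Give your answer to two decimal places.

-0.72

Condition A: z_P = (71.6 − 72.0)/9.6 = -0.0417; z_E = (5.57 − 5.65)/1.63 = -0.0491; E_A = (-0.0417 − (-0.0491))/√2 = 0.0052.
Condition B: z_P = (84.1 − 72.0)/9.6 = 1.2604; z_E = (6.04 − 5.65)/1.63 = 0.2393; E_B = (1.2604 − 0.2393)/√2 = 0.7220.
E_A − E_B = 0.0052 − 0.7220 = -0.7168 ≈ -0.72.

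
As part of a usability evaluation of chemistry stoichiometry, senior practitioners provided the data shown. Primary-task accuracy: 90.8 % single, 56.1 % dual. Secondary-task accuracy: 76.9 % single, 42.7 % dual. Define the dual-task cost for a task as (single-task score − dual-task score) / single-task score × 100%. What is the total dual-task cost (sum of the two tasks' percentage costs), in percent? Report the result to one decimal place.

82.7

Primary cost = (90.8 − 56.1) / 90.8 × 100% = 38.2159%.
Secondary cost = (76.9 − 42.7) / 76.9 × 100% = 44.4733%.
Total = 38.2159% + 44.4733% = 82.6892% ≈ 82.7%.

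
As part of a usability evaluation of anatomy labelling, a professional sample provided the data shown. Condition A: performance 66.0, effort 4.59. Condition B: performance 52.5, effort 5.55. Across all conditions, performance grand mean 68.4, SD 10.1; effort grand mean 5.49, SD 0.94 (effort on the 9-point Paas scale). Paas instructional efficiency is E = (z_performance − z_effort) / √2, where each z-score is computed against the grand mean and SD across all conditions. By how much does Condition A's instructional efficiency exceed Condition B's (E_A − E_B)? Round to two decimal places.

Condition A: z_P = (66.0 − 68.4)/10.1 = -0.2376; z_E = (4.59 − 5.49)/0.94 = -0.9574; E_A = (-0.2376 − (-0.9574))/√2 = 0.5090.
Condition B: z_P = (52.5 − 68.4)/10.1 = -1.5743; z_E = (5.55 − 5.49)/0.94 = 0.0638; E_B = (-1.5743 − 0.0638)/√2 = -1.1583.
E_A − E_B = 0.5090 − (-1.1583) = 1.6673 ≈ 1.67.

1.67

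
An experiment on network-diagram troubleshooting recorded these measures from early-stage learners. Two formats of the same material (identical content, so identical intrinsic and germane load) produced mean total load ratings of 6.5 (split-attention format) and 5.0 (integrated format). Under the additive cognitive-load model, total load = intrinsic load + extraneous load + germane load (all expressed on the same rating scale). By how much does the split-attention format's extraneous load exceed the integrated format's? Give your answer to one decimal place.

Intrinsic and germane load are equal across formats, so the difference in total load equals the difference in extraneous load.
Extraneous-load difference = 6.5 − 5.0 = 1.5.

1.5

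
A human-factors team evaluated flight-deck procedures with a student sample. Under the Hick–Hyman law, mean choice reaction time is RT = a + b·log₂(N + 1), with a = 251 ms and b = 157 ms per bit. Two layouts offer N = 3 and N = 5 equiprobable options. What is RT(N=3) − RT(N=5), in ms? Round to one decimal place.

RT(3) = 251 + 157·log₂(4) = 251 + 157·2.0000 = 565.0000 ms.
RT(5) = 251 + 157·log₂(6) = 251 + 157·2.5850 = 656.8450 ms.
Difference = 565.0000 − 656.8450 = -91.8450 ≈ -91.8 ms.

-91.8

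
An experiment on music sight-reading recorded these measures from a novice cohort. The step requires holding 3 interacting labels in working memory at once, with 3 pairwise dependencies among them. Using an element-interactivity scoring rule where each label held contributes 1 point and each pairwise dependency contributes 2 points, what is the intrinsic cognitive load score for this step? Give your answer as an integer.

9

Element contribution: 3 × 1 = 3.
Interaction contribution: 3 × 2 = 6.
Intrinsic load = 3 + 6 = 9.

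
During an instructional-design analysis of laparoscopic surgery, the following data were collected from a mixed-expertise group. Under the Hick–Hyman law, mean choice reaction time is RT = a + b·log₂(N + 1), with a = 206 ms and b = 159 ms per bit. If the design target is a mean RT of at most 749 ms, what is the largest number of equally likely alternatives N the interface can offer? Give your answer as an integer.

Set 206 + 159·log₂(N + 1) ≤ 749.
log₂(N + 1) ≤ (749 − 206) / 159 = 3.4151.
N + 1 ≤ 2^3.4151 = 10.6671.
N ≤ 9.6671, so the largest integer N is 9.

9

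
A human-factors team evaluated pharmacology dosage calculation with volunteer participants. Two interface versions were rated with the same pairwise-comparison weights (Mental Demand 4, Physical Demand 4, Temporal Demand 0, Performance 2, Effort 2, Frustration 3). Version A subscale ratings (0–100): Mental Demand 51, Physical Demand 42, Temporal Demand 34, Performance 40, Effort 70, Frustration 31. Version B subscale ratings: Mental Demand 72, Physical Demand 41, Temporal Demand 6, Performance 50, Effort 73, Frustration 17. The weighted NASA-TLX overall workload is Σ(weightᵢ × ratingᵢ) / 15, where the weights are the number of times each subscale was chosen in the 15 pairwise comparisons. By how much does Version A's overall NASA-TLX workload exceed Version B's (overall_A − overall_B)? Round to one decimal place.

-4.3

Version A weighted sum = 4·51 + 4·42 + 0·34 + 2·40 + 2·70 + 3·31 = 204 + 168 + 0 + 80 + 140 + 93 = 685; overall_A = 685/15 = 45.6667.
Version B weighted sum = 4·72 + 4·41 + 0·6 + 2·50 + 2·73 + 3·17 = 288 + 164 + 0 + 100 + 146 + 51 = 749; overall_B = 749/15 = 49.9333.
Difference = 45.6667 − 49.9333 = -4.2666 ≈ -4.3.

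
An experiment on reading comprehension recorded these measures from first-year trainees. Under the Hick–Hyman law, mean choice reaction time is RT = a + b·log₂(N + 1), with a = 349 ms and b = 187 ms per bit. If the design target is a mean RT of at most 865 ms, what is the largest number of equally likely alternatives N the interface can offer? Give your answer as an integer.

5

Set 349 + 187·log₂(N + 1) ≤ 865.
log₂(N + 1) ≤ (865 − 349) / 187 = 2.7594.
N + 1 ≤ 2^2.7594 = 6.7711.
N ≤ 5.7711, so the largest integer N is 5.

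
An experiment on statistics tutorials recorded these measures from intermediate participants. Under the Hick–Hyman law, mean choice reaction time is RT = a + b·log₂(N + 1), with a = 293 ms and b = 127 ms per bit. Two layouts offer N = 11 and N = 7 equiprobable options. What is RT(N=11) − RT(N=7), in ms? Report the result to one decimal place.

74.3

RT(11) = 293 + 127·log₂(12) = 293 + 127·3.5850 = 748.2950 ms.
RT(7) = 293 + 127·log₂(8) = 293 + 127·3.0000 = 674.0000 ms.
Difference = 748.2950 − 674.0000 = 74.2950 ≈ 74.3 ms.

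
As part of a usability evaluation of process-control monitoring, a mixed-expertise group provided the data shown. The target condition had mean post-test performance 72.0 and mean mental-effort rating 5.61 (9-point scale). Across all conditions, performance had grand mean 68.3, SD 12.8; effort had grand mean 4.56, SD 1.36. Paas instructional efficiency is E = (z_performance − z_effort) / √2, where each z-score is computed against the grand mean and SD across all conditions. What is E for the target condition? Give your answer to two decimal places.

z_performance = (72.0 − 68.3) / 12.8 = 3.7000 / 12.8 = 0.2891.
z_effort = (5.61 − 4.56) / 1.36 = 1.0500 / 1.36 = 0.7721.
z_P − z_E = 0.2891 − 0.7721 = -0.4830.
E = -0.4830 / √2 = -0.4830 / 1.41421 = -0.3415 ≈ -0.34.

-0.34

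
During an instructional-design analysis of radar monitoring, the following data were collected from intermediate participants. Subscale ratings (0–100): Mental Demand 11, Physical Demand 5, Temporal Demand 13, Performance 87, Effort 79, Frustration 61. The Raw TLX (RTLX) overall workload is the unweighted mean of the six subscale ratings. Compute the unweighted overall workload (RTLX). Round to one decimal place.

Sum of ratings = 11 + 5 + 13 + 87 + 79 + 61 = 256.
RTLX = 256 / 6 = 42.6667 ≈ 42.7.

42.7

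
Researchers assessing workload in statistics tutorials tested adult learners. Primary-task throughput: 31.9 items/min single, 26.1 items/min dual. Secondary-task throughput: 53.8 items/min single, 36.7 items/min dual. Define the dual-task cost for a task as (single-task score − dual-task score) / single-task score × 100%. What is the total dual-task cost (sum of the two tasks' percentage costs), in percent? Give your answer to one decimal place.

Primary cost = (31.9 − 26.1) / 31.9 × 100% = 18.1818%.
Secondary cost = (53.8 − 36.7) / 53.8 × 100% = 31.7844%.
Total = 18.1818% + 31.7844% = 49.9662% ≈ 50.0%.

50.0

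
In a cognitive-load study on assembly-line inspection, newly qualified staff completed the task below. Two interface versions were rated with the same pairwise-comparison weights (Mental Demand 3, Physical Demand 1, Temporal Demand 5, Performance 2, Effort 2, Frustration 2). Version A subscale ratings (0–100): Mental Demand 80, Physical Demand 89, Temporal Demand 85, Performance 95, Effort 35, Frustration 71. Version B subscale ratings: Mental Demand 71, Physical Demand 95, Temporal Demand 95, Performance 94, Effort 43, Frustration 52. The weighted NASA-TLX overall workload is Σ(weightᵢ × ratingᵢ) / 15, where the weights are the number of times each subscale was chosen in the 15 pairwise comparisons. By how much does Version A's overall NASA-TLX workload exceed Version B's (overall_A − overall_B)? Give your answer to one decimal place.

Version A weighted sum = 3·80 + 1·89 + 5·85 + 2·95 + 2·35 + 2·71 = 240 + 89 + 425 + 190 + 70 + 142 = 1156; overall_A = 1156/15 = 77.0667.
Version B weighted sum = 3·71 + 1·95 + 5·95 + 2·94 + 2·43 + 2·52 = 213 + 95 + 475 + 188 + 86 + 104 = 1161; overall_B = 1161/15 = 77.4000.
Difference = 77.0667 − 77.4000 = -0.3333 ≈ -0.3.

-0.3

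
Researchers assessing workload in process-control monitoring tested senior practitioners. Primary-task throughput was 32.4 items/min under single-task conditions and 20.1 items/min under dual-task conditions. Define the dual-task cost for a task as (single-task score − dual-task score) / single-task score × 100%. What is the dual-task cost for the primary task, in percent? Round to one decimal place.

38.0

Cost = (32.4 − 20.1) / 32.4 × 100%
     = 12.3000 / 32.4 × 100% = 37.9630%.
≈ 38.0%.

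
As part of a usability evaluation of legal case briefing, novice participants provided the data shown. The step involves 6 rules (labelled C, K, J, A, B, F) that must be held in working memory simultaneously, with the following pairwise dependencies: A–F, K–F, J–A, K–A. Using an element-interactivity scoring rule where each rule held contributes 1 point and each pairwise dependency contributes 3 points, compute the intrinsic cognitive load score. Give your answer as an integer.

Count of rules held simultaneously: 6.
Count of pairwise dependencies listed: 4.
Element contribution: 6 × 1 = 6.
Interaction contribution: 4 × 3 = 12.
Intrinsic load = 6 + 12 = 18.

18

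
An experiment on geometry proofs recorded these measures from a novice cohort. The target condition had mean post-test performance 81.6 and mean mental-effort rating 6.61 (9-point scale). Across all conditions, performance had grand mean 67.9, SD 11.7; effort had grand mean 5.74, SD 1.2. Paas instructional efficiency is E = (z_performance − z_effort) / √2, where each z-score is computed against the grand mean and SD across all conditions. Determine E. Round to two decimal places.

0.32

z_performance = (81.6 − 67.9) / 11.7 = 13.7000 / 11.7 = 1.1709.
z_effort = (6.61 − 5.74) / 1.2 = 0.8700 / 1.2 = 0.7250.
z_P − z_E = 1.1709 − 0.7250 = 0.4459.
E = 0.4459 / √2 = 0.4459 / 1.41421 = 0.3153 ≈ 0.32.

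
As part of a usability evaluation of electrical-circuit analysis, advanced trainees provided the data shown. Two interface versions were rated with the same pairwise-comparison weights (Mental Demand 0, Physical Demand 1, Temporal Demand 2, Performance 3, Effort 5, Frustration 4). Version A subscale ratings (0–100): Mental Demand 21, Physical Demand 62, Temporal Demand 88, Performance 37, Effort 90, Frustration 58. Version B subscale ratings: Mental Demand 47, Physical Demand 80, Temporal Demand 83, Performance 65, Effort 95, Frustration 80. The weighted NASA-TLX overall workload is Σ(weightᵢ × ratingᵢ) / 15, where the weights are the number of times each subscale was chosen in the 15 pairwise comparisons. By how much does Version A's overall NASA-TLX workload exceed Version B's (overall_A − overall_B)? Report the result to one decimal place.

Version A weighted sum = 0·21 + 1·62 + 2·88 + 3·37 + 5·90 + 4·58 = 0 + 62 + 176 + 111 + 450 + 232 = 1031; overall_A = 1031/15 = 68.7333.
Version B weighted sum = 0·47 + 1·80 + 2·83 + 3·65 + 5·95 + 4·80 = 0 + 80 + 166 + 195 + 475 + 320 = 1236; overall_B = 1236/15 = 82.4000.
Difference = 68.7333 − 82.4000 = -13.6667 ≈ -13.7.

-13.7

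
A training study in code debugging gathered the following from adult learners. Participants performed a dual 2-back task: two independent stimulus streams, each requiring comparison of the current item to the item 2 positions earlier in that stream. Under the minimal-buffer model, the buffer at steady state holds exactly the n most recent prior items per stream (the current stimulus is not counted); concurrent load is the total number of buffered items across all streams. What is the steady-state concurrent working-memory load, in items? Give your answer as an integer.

4

Each stream's buffer holds its 2 most recent prior items.
Two independent streams: 2 × 2 = 4 buffered items at steady state.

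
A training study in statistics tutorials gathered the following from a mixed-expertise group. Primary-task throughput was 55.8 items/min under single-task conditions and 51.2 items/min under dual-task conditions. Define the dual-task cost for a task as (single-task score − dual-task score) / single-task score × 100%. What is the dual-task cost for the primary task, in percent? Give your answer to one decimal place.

8.2

Cost = (55.8 − 51.2) / 55.8 × 100%
     = 4.6000 / 55.8 × 100% = 8.2437%.
≈ 8.2%.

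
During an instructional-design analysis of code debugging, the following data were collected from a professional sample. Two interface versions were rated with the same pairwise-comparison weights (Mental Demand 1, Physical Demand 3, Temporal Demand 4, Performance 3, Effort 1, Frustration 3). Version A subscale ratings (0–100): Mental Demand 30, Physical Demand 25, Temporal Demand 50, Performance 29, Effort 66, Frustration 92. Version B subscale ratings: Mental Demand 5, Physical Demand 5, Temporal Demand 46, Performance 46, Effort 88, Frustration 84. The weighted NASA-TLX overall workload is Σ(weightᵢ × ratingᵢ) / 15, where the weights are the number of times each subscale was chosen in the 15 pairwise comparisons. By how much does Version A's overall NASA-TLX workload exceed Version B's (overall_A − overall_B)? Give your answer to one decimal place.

3.5

Version A weighted sum = 1·30 + 3·25 + 4·50 + 3·29 + 1·66 + 3·92 = 30 + 75 + 200 + 87 + 66 + 276 = 734; overall_A = 734/15 = 48.9333.
Version B weighted sum = 1·5 + 3·5 + 4·46 + 3·46 + 1·88 + 3·84 = 5 + 15 + 184 + 138 + 88 + 252 = 682; overall_B = 682/15 = 45.4667.
Difference = 48.9333 − 45.4667 = 3.4666 ≈ 3.5.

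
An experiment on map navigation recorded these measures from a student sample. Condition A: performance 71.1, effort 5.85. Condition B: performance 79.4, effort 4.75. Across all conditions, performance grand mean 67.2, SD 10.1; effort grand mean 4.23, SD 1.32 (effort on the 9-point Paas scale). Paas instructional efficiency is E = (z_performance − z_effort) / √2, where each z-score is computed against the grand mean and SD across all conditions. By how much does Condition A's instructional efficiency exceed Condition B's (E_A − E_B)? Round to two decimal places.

Condition A: z_P = (71.1 − 67.2)/10.1 = 0.3861; z_E = (5.85 − 4.23)/1.32 = 1.2273; E_A = (0.3861 − 1.2273)/√2 = -0.5948.
Condition B: z_P = (79.4 − 67.2)/10.1 = 1.2079; z_E = (4.75 − 4.23)/1.32 = 0.3939; E_B = (1.2079 − 0.3939)/√2 = 0.5756.
E_A − E_B = -0.5948 − 0.5756 = -1.1704 ≈ -1.17.

-1.17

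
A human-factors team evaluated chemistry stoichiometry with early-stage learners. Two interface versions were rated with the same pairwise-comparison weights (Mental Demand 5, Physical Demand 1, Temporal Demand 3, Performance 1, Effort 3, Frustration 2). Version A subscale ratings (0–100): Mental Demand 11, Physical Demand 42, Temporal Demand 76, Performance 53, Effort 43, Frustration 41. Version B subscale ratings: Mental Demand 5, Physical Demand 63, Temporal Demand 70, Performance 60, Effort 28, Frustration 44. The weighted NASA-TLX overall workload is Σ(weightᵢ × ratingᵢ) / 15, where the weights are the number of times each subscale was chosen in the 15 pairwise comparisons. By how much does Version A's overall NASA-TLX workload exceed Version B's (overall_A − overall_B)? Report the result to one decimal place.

Version A weighted sum = 5·11 + 1·42 + 3·76 + 1·53 + 3·43 + 2·41 = 55 + 42 + 228 + 53 + 129 + 82 = 589; overall_A = 589/15 = 39.2667.
Version B weighted sum = 5·5 + 1·63 + 3·70 + 1·60 + 3·28 + 2·44 = 25 + 63 + 210 + 60 + 84 + 88 = 530; overall_B = 530/15 = 35.3333.
Difference = 39.2667 − 35.3333 = 3.9334 ≈ 3.9.

3.9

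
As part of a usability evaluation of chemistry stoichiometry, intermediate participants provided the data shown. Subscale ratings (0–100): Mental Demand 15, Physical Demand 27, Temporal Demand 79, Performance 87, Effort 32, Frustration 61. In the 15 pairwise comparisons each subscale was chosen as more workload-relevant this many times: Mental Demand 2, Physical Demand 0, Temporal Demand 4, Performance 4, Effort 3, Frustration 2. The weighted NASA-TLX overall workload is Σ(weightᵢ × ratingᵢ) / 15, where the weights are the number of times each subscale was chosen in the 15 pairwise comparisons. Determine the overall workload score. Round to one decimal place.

60.8

The tallies are the weights (they sum to 15).
Weighted sum = 2·15 + 0·27 + 4·79 + 4·87 + 3·32 + 2·61
            = 30 + 0 + 316 + 348 + 96 + 122 = 912.
Overall workload = 912 / 15 = 60.8000 ≈ 60.8.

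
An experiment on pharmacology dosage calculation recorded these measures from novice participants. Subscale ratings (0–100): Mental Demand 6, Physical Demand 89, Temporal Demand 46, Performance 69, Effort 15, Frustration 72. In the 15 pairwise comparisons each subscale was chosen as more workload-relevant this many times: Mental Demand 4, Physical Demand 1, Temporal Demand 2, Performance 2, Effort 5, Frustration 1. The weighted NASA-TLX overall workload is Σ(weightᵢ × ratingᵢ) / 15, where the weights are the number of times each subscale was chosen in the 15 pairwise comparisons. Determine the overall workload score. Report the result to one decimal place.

32.7

The tallies are the weights (they sum to 15).
Weighted sum = 4·6 + 1·89 + 2·46 + 2·69 + 5·15 + 1·72
            = 24 + 89 + 92 + 138 + 75 + 72 = 490.
Overall workload = 490 / 15 = 32.6667 ≈ 32.7.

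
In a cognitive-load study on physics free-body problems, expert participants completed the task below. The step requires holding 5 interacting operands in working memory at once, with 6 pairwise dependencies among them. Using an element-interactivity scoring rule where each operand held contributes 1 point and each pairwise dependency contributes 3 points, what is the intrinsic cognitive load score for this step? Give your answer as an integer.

Element contribution: 5 × 1 = 5.
Interaction contribution: 6 × 3 = 18.
Intrinsic load = 5 + 18 = 23.

23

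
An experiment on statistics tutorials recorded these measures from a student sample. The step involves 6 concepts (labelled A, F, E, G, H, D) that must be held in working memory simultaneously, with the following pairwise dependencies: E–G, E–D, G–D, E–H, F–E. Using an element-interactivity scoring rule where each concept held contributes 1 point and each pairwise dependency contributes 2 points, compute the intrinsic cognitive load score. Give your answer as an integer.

16

Count of concepts held simultaneously: 6.
Count of pairwise dependencies listed: 5.
Element contribution: 6 × 1 = 6.
Interaction contribution: 5 × 2 = 10.
Intrinsic load = 6 + 10 = 16.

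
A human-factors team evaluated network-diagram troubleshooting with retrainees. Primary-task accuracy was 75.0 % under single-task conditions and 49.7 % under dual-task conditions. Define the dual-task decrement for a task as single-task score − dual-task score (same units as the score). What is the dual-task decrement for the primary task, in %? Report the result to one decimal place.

Decrement = 75.0 − 49.7 = 25.3000 % ≈ 25.3 %.

25.3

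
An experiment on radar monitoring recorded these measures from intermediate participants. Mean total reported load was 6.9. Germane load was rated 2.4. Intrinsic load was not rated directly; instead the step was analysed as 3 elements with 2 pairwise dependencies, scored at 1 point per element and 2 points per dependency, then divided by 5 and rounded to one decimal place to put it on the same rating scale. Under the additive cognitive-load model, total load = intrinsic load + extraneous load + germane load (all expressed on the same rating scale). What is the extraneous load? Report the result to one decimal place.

3.1

Intrinsic (element-interactivity): (3 × 1 + 2 × 2) / 5 = 7 / 5 = 1.4000 → 1.4.
extraneous load = total − intrinsic − germane
             = 6.9 − 1.4 − 2.4 = 3.1.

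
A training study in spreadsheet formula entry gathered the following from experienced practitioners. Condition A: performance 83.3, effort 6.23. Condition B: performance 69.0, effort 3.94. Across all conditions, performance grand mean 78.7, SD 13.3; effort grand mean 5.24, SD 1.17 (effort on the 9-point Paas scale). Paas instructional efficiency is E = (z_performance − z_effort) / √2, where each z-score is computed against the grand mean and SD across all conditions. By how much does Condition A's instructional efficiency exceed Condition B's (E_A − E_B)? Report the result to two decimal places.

-0.62

Condition A: z_P = (83.3 − 78.7)/13.3 = 0.3459; z_E = (6.23 − 5.24)/1.17 = 0.8462; E_A = (0.3459 − 0.8462)/√2 = -0.3538.
Condition B: z_P = (69.0 − 78.7)/13.3 = -0.7293; z_E = (3.94 − 5.24)/1.17 = -1.1111; E_B = (-0.7293 − (-1.1111))/√2 = 0.2700.
E_A − E_B = -0.3538 − 0.2700 = -0.6238 ≈ -0.62.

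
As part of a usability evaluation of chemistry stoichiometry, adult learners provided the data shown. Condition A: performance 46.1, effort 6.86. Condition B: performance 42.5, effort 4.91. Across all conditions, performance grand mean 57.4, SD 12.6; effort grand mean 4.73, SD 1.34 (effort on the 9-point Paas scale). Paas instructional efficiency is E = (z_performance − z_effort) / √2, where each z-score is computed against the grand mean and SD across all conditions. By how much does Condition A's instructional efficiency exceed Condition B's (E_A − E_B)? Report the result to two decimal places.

Condition A: z_P = (46.1 − 57.4)/12.6 = -0.8968; z_E = (6.86 − 4.73)/1.34 = 1.5896; E_A = (-0.8968 − 1.5896)/√2 = -1.7582.
Condition B: z_P = (42.5 − 57.4)/12.6 = -1.1825; z_E = (4.91 − 4.73)/1.34 = 0.1343; E_B = (-1.1825 − 0.1343)/√2 = -0.9311.
E_A − E_B = -1.7582 − (-0.9311) = -0.8271 ≈ -0.83.

-0.83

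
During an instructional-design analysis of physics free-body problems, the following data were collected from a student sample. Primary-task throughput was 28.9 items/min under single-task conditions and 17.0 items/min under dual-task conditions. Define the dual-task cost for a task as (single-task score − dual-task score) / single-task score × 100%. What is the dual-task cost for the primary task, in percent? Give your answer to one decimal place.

41.2

Cost = (28.9 − 17.0) / 28.9 × 100%
     = 11.9000 / 28.9 × 100% = 41.1765%.
≈ 41.2%.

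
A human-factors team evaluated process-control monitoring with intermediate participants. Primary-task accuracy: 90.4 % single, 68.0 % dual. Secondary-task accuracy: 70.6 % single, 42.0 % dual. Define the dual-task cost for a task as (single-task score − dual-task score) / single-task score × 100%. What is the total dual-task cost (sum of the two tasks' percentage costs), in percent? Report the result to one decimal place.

Primary cost = (90.4 − 68.0) / 90.4 × 100% = 24.7788%.
Secondary cost = (70.6 − 42.0) / 70.6 × 100% = 40.5099%.
Total = 24.7788% + 40.5099% = 65.2887% ≈ 65.3%.

65.3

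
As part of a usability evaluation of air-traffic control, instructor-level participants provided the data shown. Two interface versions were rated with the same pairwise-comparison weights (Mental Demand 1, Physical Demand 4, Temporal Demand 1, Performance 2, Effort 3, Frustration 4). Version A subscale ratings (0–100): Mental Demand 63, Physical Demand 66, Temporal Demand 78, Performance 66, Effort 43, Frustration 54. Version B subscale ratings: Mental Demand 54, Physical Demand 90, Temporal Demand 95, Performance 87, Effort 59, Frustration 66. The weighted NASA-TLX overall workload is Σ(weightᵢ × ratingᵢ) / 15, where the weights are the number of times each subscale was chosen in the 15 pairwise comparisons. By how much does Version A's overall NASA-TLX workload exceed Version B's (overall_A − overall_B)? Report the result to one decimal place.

-16.1

Version A weighted sum = 1·63 + 4·66 + 1·78 + 2·66 + 3·43 + 4·54 = 63 + 264 + 78 + 132 + 129 + 216 = 882; overall_A = 882/15 = 58.8000.
Version B weighted sum = 1·54 + 4·90 + 1·95 + 2·87 + 3·59 + 4·66 = 54 + 360 + 95 + 174 + 177 + 264 = 1124; overall_B = 1124/15 = 74.9333.
Difference = 58.8000 − 74.9333 = -16.1333 ≈ -16.1.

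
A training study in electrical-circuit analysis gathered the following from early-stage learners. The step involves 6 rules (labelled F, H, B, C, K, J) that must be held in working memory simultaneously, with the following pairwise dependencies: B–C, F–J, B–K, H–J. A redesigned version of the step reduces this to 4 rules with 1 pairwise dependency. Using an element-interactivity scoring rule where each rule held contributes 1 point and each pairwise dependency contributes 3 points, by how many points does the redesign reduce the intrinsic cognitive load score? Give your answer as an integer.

Original: 6 × 1 + 4 × 3 = 6 + 12 = 18.
Redesigned: 4 × 1 + 1 × 3 = 4 + 3 = 7.
Reduction = 18 − 7 = 11.

11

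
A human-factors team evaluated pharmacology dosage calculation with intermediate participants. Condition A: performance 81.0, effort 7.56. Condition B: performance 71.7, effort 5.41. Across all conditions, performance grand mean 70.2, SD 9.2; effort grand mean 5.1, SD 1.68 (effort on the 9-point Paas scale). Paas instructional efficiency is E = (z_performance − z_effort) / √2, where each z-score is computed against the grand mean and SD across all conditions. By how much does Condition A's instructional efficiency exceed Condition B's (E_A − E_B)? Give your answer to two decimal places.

Condition A: z_P = (81.0 − 70.2)/9.2 = 1.1739; z_E = (7.56 − 5.1)/1.68 = 1.4643; E_A = (1.1739 − 1.4643)/√2 = -0.2053.
Condition B: z_P = (71.7 − 70.2)/9.2 = 0.1630; z_E = (5.41 − 5.1)/1.68 = 0.1845; E_B = (0.1630 − 0.1845)/√2 = -0.0152.
E_A − E_B = -0.2053 − (-0.0152) = -0.1901 ≈ -0.19.

-0.19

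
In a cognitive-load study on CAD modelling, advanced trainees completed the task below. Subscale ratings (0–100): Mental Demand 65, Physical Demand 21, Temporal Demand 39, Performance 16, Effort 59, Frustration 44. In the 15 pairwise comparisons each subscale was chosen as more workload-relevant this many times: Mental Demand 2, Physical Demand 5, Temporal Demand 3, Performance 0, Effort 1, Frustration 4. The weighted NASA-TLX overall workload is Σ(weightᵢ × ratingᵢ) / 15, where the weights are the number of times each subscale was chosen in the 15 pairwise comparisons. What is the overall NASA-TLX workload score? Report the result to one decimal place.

The tallies are the weights (they sum to 15).
Weighted sum = 2·65 + 5·21 + 3·39 + 0·16 + 1·59 + 4·44
            = 130 + 105 + 117 + 0 + 59 + 176 = 587.
Overall workload = 587 / 15 = 39.1333 ≈ 39.1.

39.1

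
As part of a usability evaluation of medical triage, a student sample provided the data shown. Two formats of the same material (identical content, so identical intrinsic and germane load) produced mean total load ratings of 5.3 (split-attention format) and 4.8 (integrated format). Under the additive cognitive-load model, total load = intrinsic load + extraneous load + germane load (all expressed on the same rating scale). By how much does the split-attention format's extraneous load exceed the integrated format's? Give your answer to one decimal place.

0.5

Intrinsic and germane load are equal across formats, so the difference in total load equals the difference in extraneous load.
Extraneous-load difference = 5.3 − 4.8 = 0.5.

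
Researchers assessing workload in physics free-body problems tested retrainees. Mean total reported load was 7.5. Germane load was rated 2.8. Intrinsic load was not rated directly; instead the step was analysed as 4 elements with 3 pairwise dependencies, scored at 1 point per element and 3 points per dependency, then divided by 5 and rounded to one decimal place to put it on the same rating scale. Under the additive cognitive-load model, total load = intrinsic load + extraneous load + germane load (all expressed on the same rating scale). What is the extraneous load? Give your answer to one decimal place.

Intrinsic (element-interactivity): (4 × 1 + 3 × 3) / 5 = 13 / 5 = 2.6000 → 2.6.
extraneous load = total − intrinsic − germane
             = 7.5 − 2.6 − 2.8 = 2.1.

2.1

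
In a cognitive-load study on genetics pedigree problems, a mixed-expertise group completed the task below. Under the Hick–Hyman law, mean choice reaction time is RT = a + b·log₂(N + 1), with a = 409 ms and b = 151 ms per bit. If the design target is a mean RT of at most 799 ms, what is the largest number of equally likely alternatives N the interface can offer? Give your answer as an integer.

4

Set 409 + 151·log₂(N + 1) ≤ 799.
log₂(N + 1) ≤ (799 − 409) / 151 = 2.5828.
N + 1 ≤ 2^2.5828 = 5.9910.
N ≤ 4.9910, so the largest integer N is 4.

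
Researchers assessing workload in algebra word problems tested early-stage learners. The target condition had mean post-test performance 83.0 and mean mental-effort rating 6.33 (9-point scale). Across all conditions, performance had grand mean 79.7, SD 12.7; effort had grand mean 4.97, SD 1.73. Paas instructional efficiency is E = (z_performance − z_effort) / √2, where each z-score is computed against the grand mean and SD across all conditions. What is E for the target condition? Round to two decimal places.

z_performance = (83.0 − 79.7) / 12.7 = 3.3000 / 12.7 = 0.2598.
z_effort = (6.33 − 4.97) / 1.73 = 1.3600 / 1.73 = 0.7861.
z_P − z_E = 0.2598 − 0.7861 = -0.5263.
E = -0.5263 / √2 = -0.5263 / 1.41421 = -0.3722 ≈ -0.37.

-0.37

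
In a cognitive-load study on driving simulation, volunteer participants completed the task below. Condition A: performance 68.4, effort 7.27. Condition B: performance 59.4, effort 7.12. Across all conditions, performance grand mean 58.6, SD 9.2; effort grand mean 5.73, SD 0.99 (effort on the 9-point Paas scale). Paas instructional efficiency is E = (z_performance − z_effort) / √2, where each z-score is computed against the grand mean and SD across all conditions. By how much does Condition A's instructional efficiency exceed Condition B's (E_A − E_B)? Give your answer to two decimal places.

Condition A: z_P = (68.4 − 58.6)/9.2 = 1.0652; z_E = (7.27 − 5.73)/0.99 = 1.5556; E_A = (1.0652 − 1.5556)/√2 = -0.3468.
Condition B: z_P = (59.4 − 58.6)/9.2 = 0.0870; z_E = (7.12 − 5.73)/0.99 = 1.4040; E_B = (0.0870 − 1.4040)/√2 = -0.9313.
E_A − E_B = -0.3468 − (-0.9313) = 0.5845 ≈ 0.58.

0.58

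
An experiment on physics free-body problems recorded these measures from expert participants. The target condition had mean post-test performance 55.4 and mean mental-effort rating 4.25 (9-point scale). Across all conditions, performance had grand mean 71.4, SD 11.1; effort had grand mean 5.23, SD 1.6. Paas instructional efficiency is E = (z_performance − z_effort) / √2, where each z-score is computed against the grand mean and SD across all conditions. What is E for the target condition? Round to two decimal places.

z_performance = (55.4 − 71.4) / 11.1 = -16.0000 / 11.1 = -1.4414.
z_effort = (4.25 − 5.23) / 1.6 = -0.9800 / 1.6 = -0.6125.
z_P − z_E = -1.4414 − (-0.6125) = -0.8289.
E = -0.8289 / √2 = -0.8289 / 1.41421 = -0.5861 ≈ -0.59.

-0.59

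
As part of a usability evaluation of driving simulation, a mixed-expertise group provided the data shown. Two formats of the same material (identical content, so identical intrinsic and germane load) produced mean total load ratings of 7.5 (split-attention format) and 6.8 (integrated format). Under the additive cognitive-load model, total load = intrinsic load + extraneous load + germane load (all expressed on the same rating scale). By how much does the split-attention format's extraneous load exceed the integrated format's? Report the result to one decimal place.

Intrinsic and germane load are equal across formats, so the difference in total load equals the difference in extraneous load.
Extraneous-load difference = 7.5 − 6.8 = 0.7.

0.7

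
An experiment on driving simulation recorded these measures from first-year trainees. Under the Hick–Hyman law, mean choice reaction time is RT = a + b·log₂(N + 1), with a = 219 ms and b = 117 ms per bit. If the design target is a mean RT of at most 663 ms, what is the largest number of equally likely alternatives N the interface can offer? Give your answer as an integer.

Set 219 + 117·log₂(N + 1) ≤ 663.
log₂(N + 1) ≤ (663 − 219) / 117 = 3.7949.
N + 1 ≤ 2^3.7949 = 13.8797.
N ≤ 12.8797, so the largest integer N is 12.

12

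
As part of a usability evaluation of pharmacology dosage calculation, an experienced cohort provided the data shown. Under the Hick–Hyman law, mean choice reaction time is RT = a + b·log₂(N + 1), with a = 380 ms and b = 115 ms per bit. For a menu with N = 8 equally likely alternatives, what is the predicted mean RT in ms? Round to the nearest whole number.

log₂(8 + 1) = log₂(9) = 3.1699.
RT = 380 + 115 × 3.1699 = 380 + 364.5385 = 744.5385 ms.
≈ 745 ms.

745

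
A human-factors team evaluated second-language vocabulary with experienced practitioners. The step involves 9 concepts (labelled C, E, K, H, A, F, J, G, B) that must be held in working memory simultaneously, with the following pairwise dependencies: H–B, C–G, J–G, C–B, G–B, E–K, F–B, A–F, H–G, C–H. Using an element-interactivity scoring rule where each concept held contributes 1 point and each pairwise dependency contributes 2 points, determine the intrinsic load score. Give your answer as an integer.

Count of concepts held simultaneously: 9.
Count of pairwise dependencies listed: 10.
Element contribution: 9 × 1 = 9.
Interaction contribution: 10 × 2 = 20.
Intrinsic load = 9 + 20 = 29.

29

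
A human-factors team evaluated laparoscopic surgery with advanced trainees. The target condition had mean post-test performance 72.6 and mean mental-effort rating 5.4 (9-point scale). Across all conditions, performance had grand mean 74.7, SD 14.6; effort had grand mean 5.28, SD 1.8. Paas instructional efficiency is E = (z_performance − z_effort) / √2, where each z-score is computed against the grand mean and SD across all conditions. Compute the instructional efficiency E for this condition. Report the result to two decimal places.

z_performance = (72.6 − 74.7) / 14.6 = -2.1000 / 14.6 = -0.1438.
z_effort = (5.4 − 5.28) / 1.8 = 0.1200 / 1.8 = 0.0667.
z_P − z_E = -0.1438 − 0.0667 = -0.2105.
E = -0.2105 / √2 = -0.2105 / 1.41421 = -0.1488 ≈ -0.15.

-0.15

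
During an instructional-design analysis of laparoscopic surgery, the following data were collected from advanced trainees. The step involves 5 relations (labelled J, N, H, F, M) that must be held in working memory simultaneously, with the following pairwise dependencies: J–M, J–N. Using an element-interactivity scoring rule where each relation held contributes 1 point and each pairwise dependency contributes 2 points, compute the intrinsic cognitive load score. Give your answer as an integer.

9

Count of relations held simultaneously: 5.
Count of pairwise dependencies listed: 2.
Element contribution: 5 × 1 = 5.
Interaction contribution: 2 × 2 = 4.
Intrinsic load = 5 + 4 = 9.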